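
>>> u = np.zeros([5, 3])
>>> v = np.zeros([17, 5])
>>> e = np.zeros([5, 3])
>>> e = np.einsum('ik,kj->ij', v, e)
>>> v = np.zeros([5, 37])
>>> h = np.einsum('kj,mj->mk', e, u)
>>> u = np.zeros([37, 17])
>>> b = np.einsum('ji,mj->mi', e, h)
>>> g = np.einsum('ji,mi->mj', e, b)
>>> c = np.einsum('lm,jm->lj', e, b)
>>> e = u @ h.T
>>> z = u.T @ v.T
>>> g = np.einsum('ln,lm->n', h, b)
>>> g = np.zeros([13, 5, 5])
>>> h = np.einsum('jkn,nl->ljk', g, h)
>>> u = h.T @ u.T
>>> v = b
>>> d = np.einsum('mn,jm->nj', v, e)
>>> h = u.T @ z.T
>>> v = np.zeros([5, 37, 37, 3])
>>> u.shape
(5, 13, 37)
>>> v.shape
(5, 37, 37, 3)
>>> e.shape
(37, 5)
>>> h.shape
(37, 13, 17)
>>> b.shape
(5, 3)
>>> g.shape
(13, 5, 5)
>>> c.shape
(17, 5)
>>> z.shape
(17, 5)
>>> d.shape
(3, 37)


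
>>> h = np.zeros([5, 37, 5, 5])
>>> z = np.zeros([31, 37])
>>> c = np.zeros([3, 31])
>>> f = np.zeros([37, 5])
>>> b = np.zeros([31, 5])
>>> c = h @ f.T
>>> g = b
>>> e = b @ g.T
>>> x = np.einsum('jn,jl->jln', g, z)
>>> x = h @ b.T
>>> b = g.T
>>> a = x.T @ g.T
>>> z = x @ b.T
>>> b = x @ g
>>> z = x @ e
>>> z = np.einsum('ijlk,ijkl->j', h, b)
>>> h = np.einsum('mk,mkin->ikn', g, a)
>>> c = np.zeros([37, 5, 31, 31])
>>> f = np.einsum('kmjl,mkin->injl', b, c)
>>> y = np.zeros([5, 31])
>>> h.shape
(37, 5, 31)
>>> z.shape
(37,)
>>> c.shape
(37, 5, 31, 31)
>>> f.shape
(31, 31, 5, 5)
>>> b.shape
(5, 37, 5, 5)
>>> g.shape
(31, 5)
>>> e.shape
(31, 31)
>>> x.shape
(5, 37, 5, 31)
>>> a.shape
(31, 5, 37, 31)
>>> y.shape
(5, 31)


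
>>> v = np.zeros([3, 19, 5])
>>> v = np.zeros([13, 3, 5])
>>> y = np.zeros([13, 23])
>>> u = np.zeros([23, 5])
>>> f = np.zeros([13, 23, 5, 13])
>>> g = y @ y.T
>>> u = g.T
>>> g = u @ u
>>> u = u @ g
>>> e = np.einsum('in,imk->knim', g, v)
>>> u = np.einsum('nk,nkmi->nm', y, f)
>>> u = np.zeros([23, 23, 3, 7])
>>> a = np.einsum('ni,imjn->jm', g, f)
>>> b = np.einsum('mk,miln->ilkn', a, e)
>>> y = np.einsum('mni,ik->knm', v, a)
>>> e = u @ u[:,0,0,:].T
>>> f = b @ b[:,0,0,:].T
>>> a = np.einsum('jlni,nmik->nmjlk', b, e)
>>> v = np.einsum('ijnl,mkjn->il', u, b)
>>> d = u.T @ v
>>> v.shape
(23, 7)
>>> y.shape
(23, 3, 13)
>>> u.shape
(23, 23, 3, 7)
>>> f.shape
(13, 13, 23, 13)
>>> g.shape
(13, 13)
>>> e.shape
(23, 23, 3, 23)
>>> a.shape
(23, 23, 13, 13, 23)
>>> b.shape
(13, 13, 23, 3)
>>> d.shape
(7, 3, 23, 7)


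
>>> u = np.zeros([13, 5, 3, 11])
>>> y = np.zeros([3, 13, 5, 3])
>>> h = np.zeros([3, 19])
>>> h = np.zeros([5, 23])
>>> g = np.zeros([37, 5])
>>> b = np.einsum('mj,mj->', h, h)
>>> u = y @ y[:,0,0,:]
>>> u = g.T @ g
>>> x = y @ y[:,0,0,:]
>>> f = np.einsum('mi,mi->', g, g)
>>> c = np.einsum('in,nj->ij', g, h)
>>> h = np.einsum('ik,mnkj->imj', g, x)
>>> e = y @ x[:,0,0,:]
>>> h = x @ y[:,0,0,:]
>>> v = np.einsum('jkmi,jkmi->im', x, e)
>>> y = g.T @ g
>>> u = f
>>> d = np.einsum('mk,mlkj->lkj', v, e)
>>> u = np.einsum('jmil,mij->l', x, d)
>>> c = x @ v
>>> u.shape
(3,)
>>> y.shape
(5, 5)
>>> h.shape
(3, 13, 5, 3)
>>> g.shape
(37, 5)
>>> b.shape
()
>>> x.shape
(3, 13, 5, 3)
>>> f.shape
()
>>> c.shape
(3, 13, 5, 5)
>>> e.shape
(3, 13, 5, 3)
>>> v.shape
(3, 5)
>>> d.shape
(13, 5, 3)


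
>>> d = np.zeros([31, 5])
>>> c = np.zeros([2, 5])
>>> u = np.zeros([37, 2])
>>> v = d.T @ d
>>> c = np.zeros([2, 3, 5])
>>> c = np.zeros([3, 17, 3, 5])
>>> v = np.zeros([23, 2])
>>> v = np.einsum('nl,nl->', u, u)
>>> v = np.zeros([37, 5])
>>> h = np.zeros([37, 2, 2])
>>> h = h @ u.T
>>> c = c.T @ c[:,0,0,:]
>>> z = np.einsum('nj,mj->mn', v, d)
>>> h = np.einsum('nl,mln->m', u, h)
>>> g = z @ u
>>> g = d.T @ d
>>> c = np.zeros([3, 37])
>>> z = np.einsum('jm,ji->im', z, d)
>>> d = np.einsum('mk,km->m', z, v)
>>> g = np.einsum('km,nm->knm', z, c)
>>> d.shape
(5,)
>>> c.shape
(3, 37)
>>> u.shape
(37, 2)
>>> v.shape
(37, 5)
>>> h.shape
(37,)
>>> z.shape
(5, 37)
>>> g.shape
(5, 3, 37)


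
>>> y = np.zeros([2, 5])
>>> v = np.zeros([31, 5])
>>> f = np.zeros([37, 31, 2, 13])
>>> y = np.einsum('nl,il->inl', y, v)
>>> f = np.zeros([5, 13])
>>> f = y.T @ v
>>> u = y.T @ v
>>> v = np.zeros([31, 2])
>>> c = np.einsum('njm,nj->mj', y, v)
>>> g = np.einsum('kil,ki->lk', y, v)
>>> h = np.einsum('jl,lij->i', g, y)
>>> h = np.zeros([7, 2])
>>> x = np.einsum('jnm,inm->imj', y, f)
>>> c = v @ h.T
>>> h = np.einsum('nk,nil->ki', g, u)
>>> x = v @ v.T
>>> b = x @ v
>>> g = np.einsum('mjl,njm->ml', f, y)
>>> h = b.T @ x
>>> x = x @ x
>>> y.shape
(31, 2, 5)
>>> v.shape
(31, 2)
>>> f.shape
(5, 2, 5)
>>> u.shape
(5, 2, 5)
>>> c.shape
(31, 7)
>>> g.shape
(5, 5)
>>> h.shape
(2, 31)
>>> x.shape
(31, 31)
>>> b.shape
(31, 2)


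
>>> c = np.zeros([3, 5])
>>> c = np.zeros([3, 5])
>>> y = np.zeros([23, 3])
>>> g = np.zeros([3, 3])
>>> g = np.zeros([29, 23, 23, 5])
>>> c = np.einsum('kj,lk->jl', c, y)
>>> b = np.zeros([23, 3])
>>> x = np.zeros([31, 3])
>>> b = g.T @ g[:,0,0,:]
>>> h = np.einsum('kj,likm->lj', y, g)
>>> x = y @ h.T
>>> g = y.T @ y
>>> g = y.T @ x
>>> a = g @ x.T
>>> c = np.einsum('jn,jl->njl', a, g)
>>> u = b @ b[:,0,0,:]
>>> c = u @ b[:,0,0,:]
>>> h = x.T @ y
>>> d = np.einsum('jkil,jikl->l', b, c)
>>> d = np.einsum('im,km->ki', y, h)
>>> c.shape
(5, 23, 23, 5)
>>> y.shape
(23, 3)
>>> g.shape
(3, 29)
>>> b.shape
(5, 23, 23, 5)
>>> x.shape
(23, 29)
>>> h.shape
(29, 3)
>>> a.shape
(3, 23)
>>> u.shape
(5, 23, 23, 5)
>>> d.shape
(29, 23)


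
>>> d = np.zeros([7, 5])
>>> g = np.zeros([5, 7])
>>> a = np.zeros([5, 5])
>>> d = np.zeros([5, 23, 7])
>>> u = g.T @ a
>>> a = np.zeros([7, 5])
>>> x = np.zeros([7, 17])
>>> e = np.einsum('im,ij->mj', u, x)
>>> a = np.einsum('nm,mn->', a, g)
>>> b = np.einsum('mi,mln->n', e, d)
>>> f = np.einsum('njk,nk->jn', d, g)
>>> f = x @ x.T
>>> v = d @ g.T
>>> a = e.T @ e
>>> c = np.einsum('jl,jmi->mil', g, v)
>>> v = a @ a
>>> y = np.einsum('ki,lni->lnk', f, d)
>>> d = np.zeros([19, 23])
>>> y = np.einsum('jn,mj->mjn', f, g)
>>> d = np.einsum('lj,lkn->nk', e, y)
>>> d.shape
(7, 7)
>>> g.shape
(5, 7)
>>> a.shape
(17, 17)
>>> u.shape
(7, 5)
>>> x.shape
(7, 17)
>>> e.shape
(5, 17)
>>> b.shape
(7,)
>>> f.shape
(7, 7)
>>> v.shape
(17, 17)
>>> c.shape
(23, 5, 7)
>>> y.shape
(5, 7, 7)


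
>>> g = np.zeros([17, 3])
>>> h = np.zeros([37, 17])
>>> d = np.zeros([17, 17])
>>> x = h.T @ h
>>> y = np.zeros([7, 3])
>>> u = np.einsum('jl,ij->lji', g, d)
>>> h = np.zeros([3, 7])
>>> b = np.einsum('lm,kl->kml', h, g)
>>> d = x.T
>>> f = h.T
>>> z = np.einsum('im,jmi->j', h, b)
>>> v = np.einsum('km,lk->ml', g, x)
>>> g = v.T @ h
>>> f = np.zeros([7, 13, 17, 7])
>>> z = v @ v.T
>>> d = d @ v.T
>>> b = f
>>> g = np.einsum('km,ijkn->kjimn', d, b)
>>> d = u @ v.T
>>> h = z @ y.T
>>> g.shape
(17, 13, 7, 3, 7)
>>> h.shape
(3, 7)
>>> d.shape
(3, 17, 3)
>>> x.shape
(17, 17)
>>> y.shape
(7, 3)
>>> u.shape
(3, 17, 17)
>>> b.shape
(7, 13, 17, 7)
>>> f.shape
(7, 13, 17, 7)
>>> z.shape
(3, 3)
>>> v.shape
(3, 17)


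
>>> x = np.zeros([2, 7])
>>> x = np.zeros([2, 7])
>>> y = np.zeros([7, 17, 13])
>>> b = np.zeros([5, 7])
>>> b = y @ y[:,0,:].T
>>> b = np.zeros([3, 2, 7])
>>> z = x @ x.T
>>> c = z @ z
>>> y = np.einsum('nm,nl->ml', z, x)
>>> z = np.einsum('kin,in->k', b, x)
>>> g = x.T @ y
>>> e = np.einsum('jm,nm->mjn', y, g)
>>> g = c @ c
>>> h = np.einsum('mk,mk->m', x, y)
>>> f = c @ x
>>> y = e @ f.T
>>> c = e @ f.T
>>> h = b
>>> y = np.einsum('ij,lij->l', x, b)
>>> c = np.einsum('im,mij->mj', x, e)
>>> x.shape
(2, 7)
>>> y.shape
(3,)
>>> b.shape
(3, 2, 7)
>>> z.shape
(3,)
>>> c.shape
(7, 7)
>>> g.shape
(2, 2)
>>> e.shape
(7, 2, 7)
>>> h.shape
(3, 2, 7)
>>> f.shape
(2, 7)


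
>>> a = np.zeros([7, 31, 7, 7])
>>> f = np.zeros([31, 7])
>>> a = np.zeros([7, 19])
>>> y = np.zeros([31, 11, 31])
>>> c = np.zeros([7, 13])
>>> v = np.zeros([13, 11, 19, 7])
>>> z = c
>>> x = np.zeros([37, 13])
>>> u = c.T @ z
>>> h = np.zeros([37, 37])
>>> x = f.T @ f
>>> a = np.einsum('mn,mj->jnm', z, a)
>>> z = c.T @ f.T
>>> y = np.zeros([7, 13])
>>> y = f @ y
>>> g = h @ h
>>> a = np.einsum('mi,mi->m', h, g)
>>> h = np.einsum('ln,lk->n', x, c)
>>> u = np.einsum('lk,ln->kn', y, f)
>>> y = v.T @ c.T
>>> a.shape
(37,)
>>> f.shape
(31, 7)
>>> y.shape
(7, 19, 11, 7)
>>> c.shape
(7, 13)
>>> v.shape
(13, 11, 19, 7)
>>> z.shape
(13, 31)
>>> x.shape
(7, 7)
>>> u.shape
(13, 7)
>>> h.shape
(7,)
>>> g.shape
(37, 37)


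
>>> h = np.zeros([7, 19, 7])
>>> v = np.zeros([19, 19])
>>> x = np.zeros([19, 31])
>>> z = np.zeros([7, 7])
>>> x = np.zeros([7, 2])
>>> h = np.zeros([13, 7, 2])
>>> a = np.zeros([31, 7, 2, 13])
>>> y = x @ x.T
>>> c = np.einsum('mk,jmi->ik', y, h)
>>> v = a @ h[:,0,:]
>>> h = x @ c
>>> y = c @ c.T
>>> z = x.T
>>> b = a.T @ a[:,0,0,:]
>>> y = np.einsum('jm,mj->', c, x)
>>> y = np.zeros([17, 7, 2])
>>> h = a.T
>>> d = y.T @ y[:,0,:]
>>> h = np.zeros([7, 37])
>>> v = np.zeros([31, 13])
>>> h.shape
(7, 37)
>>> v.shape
(31, 13)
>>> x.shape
(7, 2)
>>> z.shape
(2, 7)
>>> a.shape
(31, 7, 2, 13)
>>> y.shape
(17, 7, 2)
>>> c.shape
(2, 7)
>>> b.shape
(13, 2, 7, 13)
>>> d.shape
(2, 7, 2)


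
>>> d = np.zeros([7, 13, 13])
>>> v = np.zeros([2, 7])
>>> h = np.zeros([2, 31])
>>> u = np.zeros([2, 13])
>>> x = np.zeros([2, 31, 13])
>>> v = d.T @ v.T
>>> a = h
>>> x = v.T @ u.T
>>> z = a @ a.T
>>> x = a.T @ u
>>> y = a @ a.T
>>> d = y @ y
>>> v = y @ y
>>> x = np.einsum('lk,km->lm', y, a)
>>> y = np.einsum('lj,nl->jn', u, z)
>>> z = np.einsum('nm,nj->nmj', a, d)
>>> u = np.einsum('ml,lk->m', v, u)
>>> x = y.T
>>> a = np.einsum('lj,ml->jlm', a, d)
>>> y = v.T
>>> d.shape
(2, 2)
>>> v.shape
(2, 2)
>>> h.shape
(2, 31)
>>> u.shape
(2,)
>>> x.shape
(2, 13)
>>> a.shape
(31, 2, 2)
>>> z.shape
(2, 31, 2)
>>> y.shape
(2, 2)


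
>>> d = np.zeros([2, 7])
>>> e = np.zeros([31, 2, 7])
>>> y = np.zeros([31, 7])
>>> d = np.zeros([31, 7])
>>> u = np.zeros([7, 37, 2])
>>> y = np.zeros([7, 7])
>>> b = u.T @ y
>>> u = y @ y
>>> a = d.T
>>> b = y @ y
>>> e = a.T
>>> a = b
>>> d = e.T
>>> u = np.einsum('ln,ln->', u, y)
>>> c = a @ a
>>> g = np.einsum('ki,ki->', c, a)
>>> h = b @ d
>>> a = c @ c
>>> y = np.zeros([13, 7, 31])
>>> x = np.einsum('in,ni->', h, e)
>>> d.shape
(7, 31)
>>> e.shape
(31, 7)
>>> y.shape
(13, 7, 31)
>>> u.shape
()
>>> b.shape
(7, 7)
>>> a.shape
(7, 7)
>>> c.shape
(7, 7)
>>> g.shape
()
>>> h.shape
(7, 31)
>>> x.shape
()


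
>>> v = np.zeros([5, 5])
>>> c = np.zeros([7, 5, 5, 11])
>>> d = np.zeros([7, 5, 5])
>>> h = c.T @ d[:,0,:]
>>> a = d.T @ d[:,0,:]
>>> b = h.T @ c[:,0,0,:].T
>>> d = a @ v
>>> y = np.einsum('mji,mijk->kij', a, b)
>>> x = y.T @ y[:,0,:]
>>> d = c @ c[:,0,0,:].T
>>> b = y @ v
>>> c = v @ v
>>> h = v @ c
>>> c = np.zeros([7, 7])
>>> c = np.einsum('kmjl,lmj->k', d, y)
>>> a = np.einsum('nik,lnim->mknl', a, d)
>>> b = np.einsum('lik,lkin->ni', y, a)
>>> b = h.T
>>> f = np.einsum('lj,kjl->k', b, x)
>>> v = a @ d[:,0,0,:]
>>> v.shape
(7, 5, 5, 7)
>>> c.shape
(7,)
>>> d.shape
(7, 5, 5, 7)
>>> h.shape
(5, 5)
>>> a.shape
(7, 5, 5, 7)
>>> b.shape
(5, 5)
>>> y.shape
(7, 5, 5)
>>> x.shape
(5, 5, 5)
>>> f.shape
(5,)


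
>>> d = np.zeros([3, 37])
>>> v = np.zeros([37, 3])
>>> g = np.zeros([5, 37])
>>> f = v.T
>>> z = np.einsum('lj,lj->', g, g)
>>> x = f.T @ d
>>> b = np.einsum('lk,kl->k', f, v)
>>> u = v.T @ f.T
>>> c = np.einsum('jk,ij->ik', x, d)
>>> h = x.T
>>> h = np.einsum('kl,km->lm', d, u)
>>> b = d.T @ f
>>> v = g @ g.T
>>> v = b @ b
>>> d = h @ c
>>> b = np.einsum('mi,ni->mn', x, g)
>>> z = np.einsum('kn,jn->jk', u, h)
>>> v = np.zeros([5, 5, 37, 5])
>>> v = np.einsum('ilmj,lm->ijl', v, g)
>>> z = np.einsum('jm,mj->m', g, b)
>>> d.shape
(37, 37)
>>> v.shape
(5, 5, 5)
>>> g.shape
(5, 37)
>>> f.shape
(3, 37)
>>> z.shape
(37,)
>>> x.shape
(37, 37)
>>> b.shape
(37, 5)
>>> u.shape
(3, 3)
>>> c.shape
(3, 37)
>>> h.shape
(37, 3)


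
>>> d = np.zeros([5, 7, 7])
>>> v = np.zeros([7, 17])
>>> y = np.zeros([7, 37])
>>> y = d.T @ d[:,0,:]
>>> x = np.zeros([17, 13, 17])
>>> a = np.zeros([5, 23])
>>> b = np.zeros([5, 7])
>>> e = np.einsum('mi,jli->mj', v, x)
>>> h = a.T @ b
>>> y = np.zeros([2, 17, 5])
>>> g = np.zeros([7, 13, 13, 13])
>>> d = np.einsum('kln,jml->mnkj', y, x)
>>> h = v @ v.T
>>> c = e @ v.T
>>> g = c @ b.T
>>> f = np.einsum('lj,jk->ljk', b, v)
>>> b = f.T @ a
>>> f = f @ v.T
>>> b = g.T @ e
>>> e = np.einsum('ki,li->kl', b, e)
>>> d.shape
(13, 5, 2, 17)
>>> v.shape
(7, 17)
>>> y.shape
(2, 17, 5)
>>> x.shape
(17, 13, 17)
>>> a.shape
(5, 23)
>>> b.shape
(5, 17)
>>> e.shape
(5, 7)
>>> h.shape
(7, 7)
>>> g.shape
(7, 5)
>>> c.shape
(7, 7)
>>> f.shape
(5, 7, 7)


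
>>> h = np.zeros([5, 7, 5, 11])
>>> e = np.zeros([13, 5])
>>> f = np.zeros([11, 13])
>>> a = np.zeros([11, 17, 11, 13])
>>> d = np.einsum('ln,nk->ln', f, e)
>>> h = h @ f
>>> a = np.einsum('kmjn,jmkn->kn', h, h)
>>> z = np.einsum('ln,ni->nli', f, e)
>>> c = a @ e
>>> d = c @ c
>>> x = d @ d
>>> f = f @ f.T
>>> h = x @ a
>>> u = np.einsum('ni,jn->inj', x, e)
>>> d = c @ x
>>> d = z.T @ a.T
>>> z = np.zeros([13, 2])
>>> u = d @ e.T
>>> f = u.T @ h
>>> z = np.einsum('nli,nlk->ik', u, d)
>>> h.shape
(5, 13)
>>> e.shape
(13, 5)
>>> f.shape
(13, 11, 13)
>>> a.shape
(5, 13)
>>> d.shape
(5, 11, 5)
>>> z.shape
(13, 5)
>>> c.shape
(5, 5)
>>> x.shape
(5, 5)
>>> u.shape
(5, 11, 13)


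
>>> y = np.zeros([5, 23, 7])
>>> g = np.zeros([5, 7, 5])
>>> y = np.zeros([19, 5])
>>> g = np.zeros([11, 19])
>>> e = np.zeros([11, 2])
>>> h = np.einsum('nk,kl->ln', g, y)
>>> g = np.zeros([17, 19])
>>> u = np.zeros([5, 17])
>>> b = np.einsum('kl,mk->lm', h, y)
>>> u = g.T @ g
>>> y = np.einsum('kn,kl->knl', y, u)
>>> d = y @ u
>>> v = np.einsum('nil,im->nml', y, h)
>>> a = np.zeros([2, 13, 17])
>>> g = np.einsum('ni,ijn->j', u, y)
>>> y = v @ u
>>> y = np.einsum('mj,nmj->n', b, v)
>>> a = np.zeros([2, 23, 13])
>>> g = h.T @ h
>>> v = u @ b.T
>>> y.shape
(19,)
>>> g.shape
(11, 11)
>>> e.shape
(11, 2)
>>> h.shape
(5, 11)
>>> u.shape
(19, 19)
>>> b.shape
(11, 19)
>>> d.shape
(19, 5, 19)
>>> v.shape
(19, 11)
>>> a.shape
(2, 23, 13)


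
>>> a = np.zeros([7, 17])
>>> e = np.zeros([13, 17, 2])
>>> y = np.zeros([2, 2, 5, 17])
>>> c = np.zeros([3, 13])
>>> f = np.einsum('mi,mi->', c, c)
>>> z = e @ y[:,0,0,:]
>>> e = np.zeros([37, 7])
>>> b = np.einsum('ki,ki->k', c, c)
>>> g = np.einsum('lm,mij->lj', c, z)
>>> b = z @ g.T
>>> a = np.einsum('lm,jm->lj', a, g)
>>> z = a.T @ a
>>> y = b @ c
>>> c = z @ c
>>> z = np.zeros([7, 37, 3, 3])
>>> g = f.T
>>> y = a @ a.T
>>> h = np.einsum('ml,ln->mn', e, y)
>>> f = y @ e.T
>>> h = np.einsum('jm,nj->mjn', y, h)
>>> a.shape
(7, 3)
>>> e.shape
(37, 7)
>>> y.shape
(7, 7)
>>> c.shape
(3, 13)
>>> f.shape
(7, 37)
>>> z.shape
(7, 37, 3, 3)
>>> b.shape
(13, 17, 3)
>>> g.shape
()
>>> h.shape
(7, 7, 37)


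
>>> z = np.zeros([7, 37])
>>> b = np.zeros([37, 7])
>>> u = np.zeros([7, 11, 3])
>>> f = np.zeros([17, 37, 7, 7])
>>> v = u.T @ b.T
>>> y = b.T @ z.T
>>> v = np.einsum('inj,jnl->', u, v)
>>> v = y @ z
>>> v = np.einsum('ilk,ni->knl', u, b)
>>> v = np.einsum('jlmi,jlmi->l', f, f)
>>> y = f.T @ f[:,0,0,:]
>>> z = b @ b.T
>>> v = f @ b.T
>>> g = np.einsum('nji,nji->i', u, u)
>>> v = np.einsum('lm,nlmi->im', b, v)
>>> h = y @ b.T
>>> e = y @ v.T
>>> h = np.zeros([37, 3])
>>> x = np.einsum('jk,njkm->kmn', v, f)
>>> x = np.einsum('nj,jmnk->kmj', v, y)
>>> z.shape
(37, 37)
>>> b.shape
(37, 7)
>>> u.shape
(7, 11, 3)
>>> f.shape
(17, 37, 7, 7)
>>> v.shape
(37, 7)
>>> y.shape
(7, 7, 37, 7)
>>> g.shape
(3,)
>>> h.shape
(37, 3)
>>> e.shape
(7, 7, 37, 37)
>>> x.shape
(7, 7, 7)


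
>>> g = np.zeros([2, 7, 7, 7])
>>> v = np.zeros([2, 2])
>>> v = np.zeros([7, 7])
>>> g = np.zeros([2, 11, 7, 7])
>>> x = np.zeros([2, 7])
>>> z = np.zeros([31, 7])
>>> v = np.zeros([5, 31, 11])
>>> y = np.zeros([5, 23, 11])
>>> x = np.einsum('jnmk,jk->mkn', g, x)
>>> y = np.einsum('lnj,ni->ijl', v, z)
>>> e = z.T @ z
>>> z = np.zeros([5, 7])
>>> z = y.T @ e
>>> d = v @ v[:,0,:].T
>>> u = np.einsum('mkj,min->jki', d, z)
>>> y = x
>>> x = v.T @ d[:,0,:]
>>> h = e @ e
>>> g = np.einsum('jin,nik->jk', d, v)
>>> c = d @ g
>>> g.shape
(5, 11)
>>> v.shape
(5, 31, 11)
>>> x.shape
(11, 31, 5)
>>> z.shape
(5, 11, 7)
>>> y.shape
(7, 7, 11)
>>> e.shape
(7, 7)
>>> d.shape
(5, 31, 5)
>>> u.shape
(5, 31, 11)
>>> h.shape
(7, 7)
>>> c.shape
(5, 31, 11)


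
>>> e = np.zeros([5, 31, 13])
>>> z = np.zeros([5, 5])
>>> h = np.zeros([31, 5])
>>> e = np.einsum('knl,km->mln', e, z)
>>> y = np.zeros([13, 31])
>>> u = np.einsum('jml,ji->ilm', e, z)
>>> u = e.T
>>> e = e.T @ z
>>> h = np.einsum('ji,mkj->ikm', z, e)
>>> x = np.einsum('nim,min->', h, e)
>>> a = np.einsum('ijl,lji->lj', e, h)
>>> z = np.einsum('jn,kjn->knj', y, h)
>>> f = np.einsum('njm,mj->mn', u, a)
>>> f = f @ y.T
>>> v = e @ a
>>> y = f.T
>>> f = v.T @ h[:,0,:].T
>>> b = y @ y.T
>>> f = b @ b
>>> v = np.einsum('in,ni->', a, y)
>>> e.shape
(31, 13, 5)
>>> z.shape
(5, 31, 13)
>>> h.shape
(5, 13, 31)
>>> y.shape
(13, 5)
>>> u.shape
(31, 13, 5)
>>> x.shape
()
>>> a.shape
(5, 13)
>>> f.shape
(13, 13)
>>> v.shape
()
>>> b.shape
(13, 13)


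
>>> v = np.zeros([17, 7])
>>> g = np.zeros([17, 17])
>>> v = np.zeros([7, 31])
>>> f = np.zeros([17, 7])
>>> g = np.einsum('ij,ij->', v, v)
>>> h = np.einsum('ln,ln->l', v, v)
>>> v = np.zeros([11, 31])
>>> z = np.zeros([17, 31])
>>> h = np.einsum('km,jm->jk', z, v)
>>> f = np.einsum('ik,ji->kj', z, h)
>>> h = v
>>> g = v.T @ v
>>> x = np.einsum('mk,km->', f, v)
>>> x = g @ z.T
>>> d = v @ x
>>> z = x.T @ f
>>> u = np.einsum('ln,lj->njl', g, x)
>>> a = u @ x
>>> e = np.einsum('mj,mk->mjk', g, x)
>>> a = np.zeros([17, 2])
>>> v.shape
(11, 31)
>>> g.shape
(31, 31)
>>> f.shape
(31, 11)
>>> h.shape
(11, 31)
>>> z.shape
(17, 11)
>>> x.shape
(31, 17)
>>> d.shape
(11, 17)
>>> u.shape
(31, 17, 31)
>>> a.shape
(17, 2)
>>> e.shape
(31, 31, 17)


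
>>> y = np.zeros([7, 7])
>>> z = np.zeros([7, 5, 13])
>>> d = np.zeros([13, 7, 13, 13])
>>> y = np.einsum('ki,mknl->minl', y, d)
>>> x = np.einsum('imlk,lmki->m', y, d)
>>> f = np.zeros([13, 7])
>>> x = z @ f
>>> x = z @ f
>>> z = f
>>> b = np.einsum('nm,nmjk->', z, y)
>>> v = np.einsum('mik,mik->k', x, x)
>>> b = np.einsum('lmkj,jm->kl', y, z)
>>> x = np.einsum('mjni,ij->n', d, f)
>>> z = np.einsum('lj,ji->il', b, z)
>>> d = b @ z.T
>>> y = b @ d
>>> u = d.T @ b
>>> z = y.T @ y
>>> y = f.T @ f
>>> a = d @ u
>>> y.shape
(7, 7)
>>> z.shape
(7, 7)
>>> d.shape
(13, 7)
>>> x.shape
(13,)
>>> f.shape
(13, 7)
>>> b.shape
(13, 13)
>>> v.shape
(7,)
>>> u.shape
(7, 13)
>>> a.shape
(13, 13)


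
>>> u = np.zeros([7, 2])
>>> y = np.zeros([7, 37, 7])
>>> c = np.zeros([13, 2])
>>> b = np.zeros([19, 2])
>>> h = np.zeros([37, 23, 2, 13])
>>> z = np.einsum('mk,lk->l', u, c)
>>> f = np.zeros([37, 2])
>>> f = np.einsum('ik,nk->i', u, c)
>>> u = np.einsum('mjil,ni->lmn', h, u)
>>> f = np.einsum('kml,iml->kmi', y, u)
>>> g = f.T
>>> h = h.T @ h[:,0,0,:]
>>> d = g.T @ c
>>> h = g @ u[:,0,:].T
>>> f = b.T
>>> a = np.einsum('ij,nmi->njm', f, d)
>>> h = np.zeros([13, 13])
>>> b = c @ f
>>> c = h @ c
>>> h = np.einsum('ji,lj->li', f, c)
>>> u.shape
(13, 37, 7)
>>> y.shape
(7, 37, 7)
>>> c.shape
(13, 2)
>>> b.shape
(13, 19)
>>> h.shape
(13, 19)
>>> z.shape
(13,)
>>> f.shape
(2, 19)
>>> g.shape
(13, 37, 7)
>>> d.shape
(7, 37, 2)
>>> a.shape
(7, 19, 37)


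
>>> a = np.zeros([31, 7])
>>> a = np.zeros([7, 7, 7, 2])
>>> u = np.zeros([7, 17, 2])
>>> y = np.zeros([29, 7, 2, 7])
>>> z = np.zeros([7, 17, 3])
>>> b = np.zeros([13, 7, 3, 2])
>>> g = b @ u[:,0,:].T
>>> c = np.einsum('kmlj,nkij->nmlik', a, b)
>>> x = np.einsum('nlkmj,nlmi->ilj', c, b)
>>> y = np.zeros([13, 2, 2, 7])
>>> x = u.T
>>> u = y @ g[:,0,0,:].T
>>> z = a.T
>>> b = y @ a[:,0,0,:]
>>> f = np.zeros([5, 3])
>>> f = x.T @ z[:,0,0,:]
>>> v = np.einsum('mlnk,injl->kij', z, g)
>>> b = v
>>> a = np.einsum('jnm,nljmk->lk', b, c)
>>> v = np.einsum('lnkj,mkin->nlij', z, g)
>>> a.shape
(7, 7)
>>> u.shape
(13, 2, 2, 13)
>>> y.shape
(13, 2, 2, 7)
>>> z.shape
(2, 7, 7, 7)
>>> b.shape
(7, 13, 3)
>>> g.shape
(13, 7, 3, 7)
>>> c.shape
(13, 7, 7, 3, 7)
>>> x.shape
(2, 17, 7)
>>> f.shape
(7, 17, 7)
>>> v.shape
(7, 2, 3, 7)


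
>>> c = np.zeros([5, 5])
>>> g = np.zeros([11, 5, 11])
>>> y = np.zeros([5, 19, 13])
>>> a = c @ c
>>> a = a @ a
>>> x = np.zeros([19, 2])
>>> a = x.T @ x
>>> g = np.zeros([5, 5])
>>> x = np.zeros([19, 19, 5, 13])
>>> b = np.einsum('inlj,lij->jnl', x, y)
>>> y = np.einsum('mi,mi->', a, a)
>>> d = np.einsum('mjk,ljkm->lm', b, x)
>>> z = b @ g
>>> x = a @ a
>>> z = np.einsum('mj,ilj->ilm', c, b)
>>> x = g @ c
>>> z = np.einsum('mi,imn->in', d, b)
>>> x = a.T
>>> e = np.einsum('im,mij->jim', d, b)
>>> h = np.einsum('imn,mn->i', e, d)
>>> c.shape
(5, 5)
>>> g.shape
(5, 5)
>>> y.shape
()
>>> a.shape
(2, 2)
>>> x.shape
(2, 2)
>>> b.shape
(13, 19, 5)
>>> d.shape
(19, 13)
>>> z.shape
(13, 5)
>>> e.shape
(5, 19, 13)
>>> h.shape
(5,)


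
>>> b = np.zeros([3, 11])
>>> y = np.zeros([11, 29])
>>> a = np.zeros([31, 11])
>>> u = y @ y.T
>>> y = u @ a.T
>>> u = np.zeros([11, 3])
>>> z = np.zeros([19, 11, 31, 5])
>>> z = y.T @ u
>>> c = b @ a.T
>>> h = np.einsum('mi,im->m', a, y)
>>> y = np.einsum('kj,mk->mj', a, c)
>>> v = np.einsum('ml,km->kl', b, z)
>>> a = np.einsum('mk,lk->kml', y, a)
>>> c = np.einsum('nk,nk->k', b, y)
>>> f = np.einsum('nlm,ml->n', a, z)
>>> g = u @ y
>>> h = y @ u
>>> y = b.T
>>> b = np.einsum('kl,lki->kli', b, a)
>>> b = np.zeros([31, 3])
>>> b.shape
(31, 3)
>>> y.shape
(11, 3)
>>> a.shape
(11, 3, 31)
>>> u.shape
(11, 3)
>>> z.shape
(31, 3)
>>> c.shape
(11,)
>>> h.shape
(3, 3)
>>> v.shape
(31, 11)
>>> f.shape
(11,)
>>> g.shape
(11, 11)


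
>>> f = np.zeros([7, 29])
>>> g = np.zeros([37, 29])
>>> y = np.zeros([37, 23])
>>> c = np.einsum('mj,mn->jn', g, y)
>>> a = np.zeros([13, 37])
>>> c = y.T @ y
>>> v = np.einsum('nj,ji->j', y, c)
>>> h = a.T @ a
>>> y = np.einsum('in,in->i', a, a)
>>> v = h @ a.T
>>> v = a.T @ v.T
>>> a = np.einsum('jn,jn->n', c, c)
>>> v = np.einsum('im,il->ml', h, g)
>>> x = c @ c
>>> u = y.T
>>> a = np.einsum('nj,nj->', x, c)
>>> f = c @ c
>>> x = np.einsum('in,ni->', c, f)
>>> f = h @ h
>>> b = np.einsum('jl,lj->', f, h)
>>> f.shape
(37, 37)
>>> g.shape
(37, 29)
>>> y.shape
(13,)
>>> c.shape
(23, 23)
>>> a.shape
()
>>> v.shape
(37, 29)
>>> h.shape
(37, 37)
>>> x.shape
()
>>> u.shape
(13,)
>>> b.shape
()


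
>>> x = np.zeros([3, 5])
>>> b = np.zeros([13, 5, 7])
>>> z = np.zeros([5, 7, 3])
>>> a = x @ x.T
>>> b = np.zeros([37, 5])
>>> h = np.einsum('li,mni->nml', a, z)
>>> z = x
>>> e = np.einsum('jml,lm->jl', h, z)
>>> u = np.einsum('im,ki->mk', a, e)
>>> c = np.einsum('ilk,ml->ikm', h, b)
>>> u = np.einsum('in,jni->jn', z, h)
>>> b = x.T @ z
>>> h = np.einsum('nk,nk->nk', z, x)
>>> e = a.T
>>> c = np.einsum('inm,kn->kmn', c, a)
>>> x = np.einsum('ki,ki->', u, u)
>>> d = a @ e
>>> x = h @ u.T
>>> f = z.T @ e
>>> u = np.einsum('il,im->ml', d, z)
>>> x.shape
(3, 7)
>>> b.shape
(5, 5)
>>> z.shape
(3, 5)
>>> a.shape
(3, 3)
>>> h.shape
(3, 5)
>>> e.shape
(3, 3)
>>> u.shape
(5, 3)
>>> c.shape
(3, 37, 3)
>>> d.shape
(3, 3)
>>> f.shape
(5, 3)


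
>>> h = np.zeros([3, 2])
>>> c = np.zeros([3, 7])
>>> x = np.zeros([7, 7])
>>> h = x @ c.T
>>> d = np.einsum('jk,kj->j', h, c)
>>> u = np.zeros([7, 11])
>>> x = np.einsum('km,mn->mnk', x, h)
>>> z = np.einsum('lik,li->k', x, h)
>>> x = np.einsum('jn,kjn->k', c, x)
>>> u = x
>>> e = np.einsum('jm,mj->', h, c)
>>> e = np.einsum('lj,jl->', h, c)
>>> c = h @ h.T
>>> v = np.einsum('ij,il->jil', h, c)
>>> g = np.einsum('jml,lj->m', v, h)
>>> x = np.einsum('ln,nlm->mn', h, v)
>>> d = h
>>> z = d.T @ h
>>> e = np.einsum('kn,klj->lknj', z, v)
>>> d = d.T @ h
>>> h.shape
(7, 3)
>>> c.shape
(7, 7)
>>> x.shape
(7, 3)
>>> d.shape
(3, 3)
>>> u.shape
(7,)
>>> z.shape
(3, 3)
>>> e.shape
(7, 3, 3, 7)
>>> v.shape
(3, 7, 7)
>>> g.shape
(7,)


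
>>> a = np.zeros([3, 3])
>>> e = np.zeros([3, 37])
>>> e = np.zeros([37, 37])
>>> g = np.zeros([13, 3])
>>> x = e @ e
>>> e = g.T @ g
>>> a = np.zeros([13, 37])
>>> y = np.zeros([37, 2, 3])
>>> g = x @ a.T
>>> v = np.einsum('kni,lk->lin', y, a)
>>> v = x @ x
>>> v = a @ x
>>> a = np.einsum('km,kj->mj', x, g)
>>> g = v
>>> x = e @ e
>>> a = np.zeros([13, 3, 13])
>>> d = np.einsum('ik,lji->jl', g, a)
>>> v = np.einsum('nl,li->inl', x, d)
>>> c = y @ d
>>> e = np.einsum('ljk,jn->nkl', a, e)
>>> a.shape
(13, 3, 13)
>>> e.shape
(3, 13, 13)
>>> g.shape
(13, 37)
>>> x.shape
(3, 3)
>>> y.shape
(37, 2, 3)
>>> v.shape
(13, 3, 3)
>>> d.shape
(3, 13)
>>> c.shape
(37, 2, 13)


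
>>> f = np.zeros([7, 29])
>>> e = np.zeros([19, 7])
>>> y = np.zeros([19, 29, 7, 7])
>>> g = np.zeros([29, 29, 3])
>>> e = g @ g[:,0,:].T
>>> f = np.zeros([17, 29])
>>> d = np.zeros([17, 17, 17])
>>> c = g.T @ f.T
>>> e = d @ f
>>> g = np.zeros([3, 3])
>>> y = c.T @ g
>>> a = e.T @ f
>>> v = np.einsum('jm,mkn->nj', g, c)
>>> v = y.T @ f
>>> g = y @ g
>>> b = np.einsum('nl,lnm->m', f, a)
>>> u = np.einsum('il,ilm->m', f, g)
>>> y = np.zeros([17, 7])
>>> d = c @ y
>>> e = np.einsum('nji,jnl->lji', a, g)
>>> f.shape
(17, 29)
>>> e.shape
(3, 17, 29)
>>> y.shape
(17, 7)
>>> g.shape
(17, 29, 3)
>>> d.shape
(3, 29, 7)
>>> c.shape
(3, 29, 17)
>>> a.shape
(29, 17, 29)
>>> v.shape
(3, 29, 29)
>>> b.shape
(29,)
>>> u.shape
(3,)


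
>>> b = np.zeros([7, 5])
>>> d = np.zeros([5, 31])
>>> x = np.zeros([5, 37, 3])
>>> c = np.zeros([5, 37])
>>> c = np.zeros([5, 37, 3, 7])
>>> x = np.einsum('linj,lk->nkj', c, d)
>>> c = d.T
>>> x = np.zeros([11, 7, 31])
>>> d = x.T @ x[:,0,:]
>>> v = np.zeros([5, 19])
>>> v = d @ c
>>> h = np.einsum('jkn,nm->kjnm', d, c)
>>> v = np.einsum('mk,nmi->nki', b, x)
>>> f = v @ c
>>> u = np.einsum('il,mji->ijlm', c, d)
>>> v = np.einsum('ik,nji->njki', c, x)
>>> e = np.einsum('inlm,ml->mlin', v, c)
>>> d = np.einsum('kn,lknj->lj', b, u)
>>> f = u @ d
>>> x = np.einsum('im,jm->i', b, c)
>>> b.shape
(7, 5)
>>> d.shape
(31, 31)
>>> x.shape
(7,)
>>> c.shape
(31, 5)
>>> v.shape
(11, 7, 5, 31)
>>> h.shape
(7, 31, 31, 5)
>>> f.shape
(31, 7, 5, 31)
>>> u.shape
(31, 7, 5, 31)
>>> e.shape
(31, 5, 11, 7)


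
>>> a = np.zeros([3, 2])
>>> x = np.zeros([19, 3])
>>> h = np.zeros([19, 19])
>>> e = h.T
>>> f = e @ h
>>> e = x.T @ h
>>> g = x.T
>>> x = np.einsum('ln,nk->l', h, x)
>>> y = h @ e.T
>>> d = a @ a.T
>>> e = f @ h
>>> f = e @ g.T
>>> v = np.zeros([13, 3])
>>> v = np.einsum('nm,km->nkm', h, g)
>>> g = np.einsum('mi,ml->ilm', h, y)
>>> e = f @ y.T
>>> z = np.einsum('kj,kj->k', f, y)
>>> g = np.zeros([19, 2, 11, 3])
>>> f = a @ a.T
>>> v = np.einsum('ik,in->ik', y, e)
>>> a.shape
(3, 2)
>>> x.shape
(19,)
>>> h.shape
(19, 19)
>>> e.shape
(19, 19)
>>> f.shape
(3, 3)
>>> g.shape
(19, 2, 11, 3)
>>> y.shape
(19, 3)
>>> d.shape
(3, 3)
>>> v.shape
(19, 3)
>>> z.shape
(19,)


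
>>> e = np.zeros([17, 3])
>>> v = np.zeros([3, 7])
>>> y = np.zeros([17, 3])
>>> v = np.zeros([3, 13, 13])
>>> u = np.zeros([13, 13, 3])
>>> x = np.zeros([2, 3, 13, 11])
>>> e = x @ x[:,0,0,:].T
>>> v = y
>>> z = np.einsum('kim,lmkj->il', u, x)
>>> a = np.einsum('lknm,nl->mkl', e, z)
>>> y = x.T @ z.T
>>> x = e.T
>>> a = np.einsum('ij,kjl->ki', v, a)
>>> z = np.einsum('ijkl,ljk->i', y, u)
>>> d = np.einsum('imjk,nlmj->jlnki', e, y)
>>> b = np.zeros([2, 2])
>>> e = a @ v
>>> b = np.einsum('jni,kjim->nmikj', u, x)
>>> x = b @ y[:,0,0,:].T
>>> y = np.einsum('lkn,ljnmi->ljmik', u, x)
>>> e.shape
(2, 3)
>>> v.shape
(17, 3)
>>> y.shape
(13, 2, 2, 11, 13)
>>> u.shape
(13, 13, 3)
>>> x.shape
(13, 2, 3, 2, 11)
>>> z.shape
(11,)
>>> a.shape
(2, 17)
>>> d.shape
(13, 13, 11, 2, 2)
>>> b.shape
(13, 2, 3, 2, 13)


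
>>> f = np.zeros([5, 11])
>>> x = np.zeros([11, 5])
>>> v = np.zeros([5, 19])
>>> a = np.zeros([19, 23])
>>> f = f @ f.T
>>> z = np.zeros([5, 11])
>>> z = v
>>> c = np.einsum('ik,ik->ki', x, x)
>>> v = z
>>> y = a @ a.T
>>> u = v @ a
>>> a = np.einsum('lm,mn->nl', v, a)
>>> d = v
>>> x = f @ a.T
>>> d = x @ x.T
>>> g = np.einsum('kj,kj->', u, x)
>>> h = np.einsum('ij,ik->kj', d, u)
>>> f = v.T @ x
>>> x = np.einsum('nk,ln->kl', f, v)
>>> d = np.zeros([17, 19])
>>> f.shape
(19, 23)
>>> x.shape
(23, 5)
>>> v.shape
(5, 19)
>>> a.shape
(23, 5)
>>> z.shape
(5, 19)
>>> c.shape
(5, 11)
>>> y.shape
(19, 19)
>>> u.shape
(5, 23)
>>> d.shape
(17, 19)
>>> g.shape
()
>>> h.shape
(23, 5)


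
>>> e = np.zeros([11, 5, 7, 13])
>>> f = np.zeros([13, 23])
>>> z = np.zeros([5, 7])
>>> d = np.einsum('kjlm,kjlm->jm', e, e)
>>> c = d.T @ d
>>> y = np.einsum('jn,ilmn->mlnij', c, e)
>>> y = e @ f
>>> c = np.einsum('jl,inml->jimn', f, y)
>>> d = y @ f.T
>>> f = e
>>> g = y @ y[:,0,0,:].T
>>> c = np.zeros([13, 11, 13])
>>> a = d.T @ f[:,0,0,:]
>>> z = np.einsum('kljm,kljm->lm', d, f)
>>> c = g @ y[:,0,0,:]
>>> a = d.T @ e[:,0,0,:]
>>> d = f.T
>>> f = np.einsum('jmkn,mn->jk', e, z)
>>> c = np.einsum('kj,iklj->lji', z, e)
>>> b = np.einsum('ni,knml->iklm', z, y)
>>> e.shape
(11, 5, 7, 13)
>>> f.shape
(11, 7)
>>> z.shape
(5, 13)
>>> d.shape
(13, 7, 5, 11)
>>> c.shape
(7, 13, 11)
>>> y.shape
(11, 5, 7, 23)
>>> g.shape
(11, 5, 7, 11)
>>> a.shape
(13, 7, 5, 13)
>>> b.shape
(13, 11, 23, 7)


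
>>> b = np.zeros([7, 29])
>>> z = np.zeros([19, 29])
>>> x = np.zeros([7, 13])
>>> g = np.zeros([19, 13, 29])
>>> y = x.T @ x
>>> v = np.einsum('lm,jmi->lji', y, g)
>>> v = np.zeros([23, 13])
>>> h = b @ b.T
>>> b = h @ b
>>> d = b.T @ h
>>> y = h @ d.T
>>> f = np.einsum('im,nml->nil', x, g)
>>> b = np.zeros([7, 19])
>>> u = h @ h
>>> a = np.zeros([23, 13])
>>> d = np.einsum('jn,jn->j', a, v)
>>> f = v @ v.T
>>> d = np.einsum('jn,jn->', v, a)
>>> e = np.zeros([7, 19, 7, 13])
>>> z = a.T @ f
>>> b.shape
(7, 19)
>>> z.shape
(13, 23)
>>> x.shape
(7, 13)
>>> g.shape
(19, 13, 29)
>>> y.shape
(7, 29)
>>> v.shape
(23, 13)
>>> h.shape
(7, 7)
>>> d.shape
()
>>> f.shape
(23, 23)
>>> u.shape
(7, 7)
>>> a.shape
(23, 13)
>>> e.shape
(7, 19, 7, 13)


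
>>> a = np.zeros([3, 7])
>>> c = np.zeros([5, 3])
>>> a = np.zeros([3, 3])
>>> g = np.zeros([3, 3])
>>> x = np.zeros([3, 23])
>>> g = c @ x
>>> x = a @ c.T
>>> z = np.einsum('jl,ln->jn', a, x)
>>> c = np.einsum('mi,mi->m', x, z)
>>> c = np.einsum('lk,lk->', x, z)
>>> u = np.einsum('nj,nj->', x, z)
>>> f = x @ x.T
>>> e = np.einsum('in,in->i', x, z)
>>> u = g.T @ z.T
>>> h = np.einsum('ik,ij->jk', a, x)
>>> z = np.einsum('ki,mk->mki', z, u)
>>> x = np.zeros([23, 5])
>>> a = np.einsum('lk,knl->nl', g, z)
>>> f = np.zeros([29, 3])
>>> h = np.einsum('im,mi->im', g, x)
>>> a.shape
(3, 5)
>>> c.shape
()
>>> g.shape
(5, 23)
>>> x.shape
(23, 5)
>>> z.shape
(23, 3, 5)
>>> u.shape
(23, 3)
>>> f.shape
(29, 3)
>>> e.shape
(3,)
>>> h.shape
(5, 23)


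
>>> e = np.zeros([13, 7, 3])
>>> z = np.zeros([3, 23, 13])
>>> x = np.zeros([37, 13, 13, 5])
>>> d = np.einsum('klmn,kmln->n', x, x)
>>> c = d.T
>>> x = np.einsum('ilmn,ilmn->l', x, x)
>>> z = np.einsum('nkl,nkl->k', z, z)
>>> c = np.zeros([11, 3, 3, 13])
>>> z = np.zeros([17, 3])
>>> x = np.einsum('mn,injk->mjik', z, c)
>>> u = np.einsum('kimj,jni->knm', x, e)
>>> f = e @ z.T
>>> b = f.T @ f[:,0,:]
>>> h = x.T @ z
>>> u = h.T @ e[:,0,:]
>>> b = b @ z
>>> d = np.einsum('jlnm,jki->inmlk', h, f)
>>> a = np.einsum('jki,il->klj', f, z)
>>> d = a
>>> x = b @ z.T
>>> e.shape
(13, 7, 3)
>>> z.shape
(17, 3)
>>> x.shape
(17, 7, 17)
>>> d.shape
(7, 3, 13)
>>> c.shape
(11, 3, 3, 13)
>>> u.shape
(3, 3, 11, 3)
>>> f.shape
(13, 7, 17)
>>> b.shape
(17, 7, 3)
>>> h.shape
(13, 11, 3, 3)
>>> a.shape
(7, 3, 13)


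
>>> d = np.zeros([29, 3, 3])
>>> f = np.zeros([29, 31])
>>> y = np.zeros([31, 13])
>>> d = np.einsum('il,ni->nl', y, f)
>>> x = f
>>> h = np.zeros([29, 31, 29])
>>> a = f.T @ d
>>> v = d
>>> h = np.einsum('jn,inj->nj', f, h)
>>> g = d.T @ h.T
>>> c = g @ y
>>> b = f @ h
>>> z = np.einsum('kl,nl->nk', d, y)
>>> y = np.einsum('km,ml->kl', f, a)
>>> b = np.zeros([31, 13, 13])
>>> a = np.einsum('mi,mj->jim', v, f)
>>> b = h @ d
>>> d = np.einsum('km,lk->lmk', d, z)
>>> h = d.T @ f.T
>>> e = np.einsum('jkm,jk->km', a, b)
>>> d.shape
(31, 13, 29)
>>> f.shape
(29, 31)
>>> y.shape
(29, 13)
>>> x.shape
(29, 31)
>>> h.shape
(29, 13, 29)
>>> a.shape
(31, 13, 29)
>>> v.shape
(29, 13)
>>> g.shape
(13, 31)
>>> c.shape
(13, 13)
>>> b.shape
(31, 13)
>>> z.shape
(31, 29)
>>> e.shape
(13, 29)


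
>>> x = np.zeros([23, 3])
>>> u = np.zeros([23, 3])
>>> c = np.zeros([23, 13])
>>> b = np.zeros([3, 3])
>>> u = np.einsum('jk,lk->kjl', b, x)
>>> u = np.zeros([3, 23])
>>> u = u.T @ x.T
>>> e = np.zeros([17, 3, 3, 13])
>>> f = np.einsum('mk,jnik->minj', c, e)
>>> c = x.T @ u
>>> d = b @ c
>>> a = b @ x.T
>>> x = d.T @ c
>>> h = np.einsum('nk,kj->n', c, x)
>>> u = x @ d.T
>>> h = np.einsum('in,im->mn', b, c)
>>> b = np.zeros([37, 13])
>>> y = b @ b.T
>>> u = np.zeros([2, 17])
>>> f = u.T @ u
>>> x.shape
(23, 23)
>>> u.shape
(2, 17)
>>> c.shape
(3, 23)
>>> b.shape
(37, 13)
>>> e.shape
(17, 3, 3, 13)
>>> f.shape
(17, 17)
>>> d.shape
(3, 23)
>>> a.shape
(3, 23)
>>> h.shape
(23, 3)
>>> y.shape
(37, 37)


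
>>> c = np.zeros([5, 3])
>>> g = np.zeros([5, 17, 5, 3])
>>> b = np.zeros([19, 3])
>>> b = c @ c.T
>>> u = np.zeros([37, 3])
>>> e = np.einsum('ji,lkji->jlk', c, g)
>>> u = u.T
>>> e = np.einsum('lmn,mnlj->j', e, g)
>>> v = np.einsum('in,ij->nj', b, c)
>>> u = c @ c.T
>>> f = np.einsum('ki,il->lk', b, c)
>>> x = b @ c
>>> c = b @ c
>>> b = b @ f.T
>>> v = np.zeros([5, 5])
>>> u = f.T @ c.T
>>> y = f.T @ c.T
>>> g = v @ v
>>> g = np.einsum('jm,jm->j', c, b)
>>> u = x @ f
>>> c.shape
(5, 3)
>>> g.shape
(5,)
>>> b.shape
(5, 3)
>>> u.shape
(5, 5)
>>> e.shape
(3,)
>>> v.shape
(5, 5)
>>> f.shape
(3, 5)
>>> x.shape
(5, 3)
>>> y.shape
(5, 5)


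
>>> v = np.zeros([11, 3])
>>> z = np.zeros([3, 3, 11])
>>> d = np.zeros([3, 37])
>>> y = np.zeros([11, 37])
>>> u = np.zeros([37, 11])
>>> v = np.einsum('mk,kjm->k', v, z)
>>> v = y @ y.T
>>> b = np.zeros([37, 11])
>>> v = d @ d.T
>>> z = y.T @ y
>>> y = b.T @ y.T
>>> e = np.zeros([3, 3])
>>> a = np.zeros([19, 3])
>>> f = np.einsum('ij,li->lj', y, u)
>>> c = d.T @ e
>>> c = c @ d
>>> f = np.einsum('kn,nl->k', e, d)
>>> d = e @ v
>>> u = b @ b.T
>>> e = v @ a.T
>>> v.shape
(3, 3)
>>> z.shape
(37, 37)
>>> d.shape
(3, 3)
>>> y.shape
(11, 11)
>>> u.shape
(37, 37)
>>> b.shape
(37, 11)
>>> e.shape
(3, 19)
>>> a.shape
(19, 3)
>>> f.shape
(3,)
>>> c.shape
(37, 37)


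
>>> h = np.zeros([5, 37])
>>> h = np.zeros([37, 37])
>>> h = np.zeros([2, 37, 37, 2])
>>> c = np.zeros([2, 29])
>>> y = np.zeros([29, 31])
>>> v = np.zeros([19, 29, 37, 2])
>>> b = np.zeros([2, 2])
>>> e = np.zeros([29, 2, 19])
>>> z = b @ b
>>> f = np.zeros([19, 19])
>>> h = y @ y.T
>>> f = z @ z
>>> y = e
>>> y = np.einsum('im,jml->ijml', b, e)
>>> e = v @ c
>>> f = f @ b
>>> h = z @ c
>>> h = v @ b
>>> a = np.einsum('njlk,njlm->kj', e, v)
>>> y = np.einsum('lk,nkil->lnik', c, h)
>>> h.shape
(19, 29, 37, 2)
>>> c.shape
(2, 29)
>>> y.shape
(2, 19, 37, 29)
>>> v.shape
(19, 29, 37, 2)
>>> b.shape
(2, 2)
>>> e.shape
(19, 29, 37, 29)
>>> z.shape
(2, 2)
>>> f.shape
(2, 2)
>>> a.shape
(29, 29)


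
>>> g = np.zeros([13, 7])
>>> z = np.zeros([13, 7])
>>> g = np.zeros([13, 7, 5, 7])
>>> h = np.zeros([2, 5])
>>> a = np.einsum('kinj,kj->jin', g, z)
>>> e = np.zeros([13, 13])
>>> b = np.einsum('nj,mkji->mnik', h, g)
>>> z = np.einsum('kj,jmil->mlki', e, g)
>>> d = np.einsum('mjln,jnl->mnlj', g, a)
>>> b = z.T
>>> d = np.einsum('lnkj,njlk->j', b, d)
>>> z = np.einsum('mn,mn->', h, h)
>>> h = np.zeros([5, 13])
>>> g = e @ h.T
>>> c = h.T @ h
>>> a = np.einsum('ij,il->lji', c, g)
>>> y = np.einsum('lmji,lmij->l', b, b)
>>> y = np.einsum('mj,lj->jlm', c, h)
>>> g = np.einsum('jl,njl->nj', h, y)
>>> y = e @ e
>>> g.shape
(13, 5)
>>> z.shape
()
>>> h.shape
(5, 13)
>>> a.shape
(5, 13, 13)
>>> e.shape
(13, 13)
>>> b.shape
(5, 13, 7, 7)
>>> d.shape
(7,)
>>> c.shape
(13, 13)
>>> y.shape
(13, 13)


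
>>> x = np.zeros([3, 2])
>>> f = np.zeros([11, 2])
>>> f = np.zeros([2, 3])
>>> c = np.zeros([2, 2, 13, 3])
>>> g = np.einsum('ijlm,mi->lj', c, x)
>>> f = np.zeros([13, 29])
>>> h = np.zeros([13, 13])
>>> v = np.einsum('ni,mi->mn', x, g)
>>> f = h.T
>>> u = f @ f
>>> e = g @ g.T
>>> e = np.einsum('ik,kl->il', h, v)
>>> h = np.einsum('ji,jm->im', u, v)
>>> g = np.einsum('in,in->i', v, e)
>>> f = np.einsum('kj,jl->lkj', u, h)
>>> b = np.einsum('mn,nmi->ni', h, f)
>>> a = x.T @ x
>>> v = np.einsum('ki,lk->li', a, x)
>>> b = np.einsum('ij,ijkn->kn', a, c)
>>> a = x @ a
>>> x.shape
(3, 2)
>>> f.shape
(3, 13, 13)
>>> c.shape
(2, 2, 13, 3)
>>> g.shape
(13,)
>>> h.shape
(13, 3)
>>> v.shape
(3, 2)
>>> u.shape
(13, 13)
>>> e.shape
(13, 3)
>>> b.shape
(13, 3)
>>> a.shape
(3, 2)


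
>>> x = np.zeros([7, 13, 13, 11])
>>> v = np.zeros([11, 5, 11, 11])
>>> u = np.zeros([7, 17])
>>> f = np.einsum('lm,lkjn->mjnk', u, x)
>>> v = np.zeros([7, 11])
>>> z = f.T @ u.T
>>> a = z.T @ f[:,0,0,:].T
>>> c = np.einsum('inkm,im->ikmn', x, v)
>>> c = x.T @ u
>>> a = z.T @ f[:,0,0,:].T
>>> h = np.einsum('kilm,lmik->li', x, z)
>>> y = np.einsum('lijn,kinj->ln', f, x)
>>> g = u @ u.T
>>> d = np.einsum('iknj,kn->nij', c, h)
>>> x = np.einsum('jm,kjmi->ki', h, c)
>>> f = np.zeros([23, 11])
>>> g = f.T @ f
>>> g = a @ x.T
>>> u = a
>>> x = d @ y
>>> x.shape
(13, 11, 13)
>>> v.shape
(7, 11)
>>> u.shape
(7, 13, 11, 17)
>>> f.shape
(23, 11)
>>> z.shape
(13, 11, 13, 7)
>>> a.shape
(7, 13, 11, 17)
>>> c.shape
(11, 13, 13, 17)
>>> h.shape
(13, 13)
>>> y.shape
(17, 13)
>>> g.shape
(7, 13, 11, 11)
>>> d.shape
(13, 11, 17)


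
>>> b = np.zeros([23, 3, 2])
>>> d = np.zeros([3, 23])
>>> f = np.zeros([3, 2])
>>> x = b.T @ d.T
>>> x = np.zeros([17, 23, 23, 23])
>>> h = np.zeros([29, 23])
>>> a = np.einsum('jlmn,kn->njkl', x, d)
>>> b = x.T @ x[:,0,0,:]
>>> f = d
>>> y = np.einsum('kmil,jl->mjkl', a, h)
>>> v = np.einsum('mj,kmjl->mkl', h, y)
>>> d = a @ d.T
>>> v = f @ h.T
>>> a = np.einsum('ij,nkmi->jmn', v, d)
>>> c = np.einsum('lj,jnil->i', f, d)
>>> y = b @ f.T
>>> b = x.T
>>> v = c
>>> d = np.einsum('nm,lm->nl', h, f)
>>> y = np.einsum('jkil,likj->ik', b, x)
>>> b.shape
(23, 23, 23, 17)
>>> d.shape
(29, 3)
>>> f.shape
(3, 23)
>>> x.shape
(17, 23, 23, 23)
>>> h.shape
(29, 23)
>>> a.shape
(29, 3, 23)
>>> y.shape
(23, 23)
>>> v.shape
(3,)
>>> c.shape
(3,)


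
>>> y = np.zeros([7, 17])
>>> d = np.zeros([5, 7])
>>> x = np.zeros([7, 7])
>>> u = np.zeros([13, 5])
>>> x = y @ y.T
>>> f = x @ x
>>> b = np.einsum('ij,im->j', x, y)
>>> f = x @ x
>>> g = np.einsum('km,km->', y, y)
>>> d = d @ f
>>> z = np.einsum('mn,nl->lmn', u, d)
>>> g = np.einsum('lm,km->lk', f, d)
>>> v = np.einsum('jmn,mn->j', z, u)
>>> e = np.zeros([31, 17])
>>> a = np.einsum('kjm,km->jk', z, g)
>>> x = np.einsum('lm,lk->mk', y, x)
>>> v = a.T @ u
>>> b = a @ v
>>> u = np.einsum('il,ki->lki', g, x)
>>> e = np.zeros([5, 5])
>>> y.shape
(7, 17)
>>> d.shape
(5, 7)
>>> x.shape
(17, 7)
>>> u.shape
(5, 17, 7)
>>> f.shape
(7, 7)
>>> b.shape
(13, 5)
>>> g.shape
(7, 5)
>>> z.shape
(7, 13, 5)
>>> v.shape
(7, 5)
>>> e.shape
(5, 5)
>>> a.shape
(13, 7)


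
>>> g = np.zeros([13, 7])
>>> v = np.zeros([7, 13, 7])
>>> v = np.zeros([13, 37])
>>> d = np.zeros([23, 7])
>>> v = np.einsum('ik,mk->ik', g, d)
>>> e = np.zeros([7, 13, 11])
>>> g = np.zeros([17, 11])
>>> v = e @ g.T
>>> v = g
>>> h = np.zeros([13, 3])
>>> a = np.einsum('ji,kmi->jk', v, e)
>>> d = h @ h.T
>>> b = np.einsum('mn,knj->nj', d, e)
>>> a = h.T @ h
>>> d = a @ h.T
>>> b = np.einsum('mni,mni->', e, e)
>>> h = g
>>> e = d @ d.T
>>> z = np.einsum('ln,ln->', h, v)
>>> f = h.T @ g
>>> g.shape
(17, 11)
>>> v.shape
(17, 11)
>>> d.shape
(3, 13)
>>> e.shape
(3, 3)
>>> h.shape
(17, 11)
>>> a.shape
(3, 3)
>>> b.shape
()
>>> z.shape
()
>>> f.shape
(11, 11)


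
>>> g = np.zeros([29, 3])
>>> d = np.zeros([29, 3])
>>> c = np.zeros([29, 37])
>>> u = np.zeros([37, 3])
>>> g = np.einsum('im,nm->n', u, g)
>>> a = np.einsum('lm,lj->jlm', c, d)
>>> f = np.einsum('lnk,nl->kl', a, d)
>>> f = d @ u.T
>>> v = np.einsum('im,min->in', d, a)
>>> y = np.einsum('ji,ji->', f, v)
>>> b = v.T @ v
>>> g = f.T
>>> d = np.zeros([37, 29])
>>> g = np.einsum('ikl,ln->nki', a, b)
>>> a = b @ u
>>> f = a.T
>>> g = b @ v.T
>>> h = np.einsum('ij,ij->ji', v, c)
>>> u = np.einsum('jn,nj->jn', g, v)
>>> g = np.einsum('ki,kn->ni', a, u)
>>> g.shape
(29, 3)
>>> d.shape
(37, 29)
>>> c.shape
(29, 37)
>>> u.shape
(37, 29)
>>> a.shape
(37, 3)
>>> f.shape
(3, 37)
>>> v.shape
(29, 37)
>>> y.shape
()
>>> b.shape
(37, 37)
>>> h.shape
(37, 29)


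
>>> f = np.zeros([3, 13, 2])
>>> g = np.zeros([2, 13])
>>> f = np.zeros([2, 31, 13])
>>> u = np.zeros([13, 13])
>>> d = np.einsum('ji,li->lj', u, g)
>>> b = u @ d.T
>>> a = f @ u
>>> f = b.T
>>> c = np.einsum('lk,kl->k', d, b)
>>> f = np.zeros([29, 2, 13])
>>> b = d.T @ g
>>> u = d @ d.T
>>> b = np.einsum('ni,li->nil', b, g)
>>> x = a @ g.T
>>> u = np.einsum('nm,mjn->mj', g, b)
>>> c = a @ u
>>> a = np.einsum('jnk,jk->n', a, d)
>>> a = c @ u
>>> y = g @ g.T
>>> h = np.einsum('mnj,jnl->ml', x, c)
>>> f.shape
(29, 2, 13)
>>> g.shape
(2, 13)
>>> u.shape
(13, 13)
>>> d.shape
(2, 13)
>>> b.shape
(13, 13, 2)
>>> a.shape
(2, 31, 13)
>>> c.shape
(2, 31, 13)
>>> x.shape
(2, 31, 2)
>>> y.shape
(2, 2)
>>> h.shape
(2, 13)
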